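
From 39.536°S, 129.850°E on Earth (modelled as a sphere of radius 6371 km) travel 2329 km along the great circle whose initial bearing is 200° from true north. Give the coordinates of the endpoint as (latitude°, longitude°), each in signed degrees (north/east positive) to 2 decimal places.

Angular distance δ = d/R = 2329/6371 = 0.36556 rad; initial bearing θ = 3.4907 rad.
sin φ₂ = sin φ₁ cos δ + cos φ₁ sin δ cos θ = (-0.6366)(0.9339) + (0.7712)(0.3575)(-0.9397) = -0.8536, so φ₂ = -58.60°.
Δλ = atan2(sin θ sin δ cos φ₁, cos δ − sin φ₁ sin φ₂) = atan2(-0.0943, 0.3906) = -13.573°.
λ₂ = 129.850° − 13.573° = 116.28°.

-58.60°, 116.28°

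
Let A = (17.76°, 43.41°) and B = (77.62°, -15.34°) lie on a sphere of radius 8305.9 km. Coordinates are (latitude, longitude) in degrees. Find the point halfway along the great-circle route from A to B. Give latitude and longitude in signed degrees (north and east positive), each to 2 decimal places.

49.90°, 33.63°

The central angle between A and B is δ = 1.1551 rad.
With f = 0.5, the slerp weights are sin((1−f)δ)/sin δ = 0.5968 and sin(fδ)/sin δ = 0.5968.
Weighted sum of the unit vectors: (0.5968)·(0.6918,0.6545,0.3050) + (0.5968)·(0.2068,-0.0567,0.9767) = (0.5363, 0.3567, 0.7650).
Converting back: φ = atan2(z, √(x²+y²)) = 49.90°, λ = atan2(y, x) = 33.63°.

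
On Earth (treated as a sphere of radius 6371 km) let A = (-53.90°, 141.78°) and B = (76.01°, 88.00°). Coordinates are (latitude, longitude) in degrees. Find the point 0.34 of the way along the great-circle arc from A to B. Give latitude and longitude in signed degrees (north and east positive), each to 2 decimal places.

-9.13°, 130.36°

The central angle between A and B is δ = 2.3460 rad.
With f = 0.34, the slerp weights are sin((1−f)δ)/sin δ = 1.3997 and sin(fδ)/sin δ = 1.0020.
Weighted sum of the unit vectors: (1.3997)·(-0.4629,0.3645,-0.8080) + (1.0020)·(0.0084,0.2416,0.9703) = (-0.6394, 0.7523, -0.1586).
Converting back: φ = atan2(z, √(x²+y²)) = -9.13°, λ = atan2(y, x) = 130.36°.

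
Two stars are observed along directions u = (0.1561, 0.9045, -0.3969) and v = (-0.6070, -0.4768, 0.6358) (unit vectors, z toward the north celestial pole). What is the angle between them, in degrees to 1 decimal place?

u·v = -0.7784; |u| = 1.0000, |v| = 1.0000.
cos θ = (u·v)/(|u||v|) = -0.7783, so θ = 141.1°.

141.1°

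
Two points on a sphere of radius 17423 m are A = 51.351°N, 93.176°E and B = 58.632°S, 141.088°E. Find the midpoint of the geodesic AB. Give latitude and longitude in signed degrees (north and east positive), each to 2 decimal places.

The central angle between A and B is δ = 2.0364 rad.
With f = 0.5, the slerp weights are sin((1−f)δ)/sin δ = 0.9525 and sin(fδ)/sin δ = 0.9525.
Weighted sum of the unit vectors: (0.9525)·(-0.0346,0.6236,0.7810) + (0.9525)·(-0.4050,0.3270,-0.8538) = (-0.4188, 0.9054, -0.0694).
Converting back: φ = atan2(z, √(x²+y²)) = -3.98°, λ = atan2(y, x) = 114.82°.

-3.98°, 114.82°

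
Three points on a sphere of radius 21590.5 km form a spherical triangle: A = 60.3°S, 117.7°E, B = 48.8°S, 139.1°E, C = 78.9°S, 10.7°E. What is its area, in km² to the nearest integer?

26854814 km²

Side lengths (central angles): a = 0.8505, b = 0.6015, c = 0.2929 rad; semiperimeter s = 0.8724.
By l'Huilier's theorem, tan(E/4) = √[tan(s/2) tan((s−a)/2) tan((s−b)/2) tan((s−c)/2)], giving spherical excess E = 0.0576 rad.
Area = E·R² = 0.0576 × (21590.5)² ≈ 26854814 km².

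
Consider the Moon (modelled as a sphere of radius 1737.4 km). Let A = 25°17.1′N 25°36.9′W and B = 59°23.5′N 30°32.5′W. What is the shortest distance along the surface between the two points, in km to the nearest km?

1039 km

With latitudes φ₁ = 25.285°, φ₂ = 59.392° and longitude difference Δλ = -4.927°:
cos c = sin φ₁ sin φ₂ + cos φ₁ cos φ₂ cos Δλ = (0.4271)(0.8607) + (0.9042)(0.5092)(0.9963) = 0.82629,
so c = arccos(0.82629) = 0.59830 rad.
Distance = R·c = 1737.4 × 0.5983 ≈ 1039 km.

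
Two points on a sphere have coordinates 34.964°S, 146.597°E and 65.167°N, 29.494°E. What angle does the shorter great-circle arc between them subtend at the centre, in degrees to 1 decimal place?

In radians: φ₁ = -0.6102, φ₂ = 1.1374, Δλ = -117.103° = -2.0438 rad.
Haversine: a = sin²(Δφ/2) + cos φ₁ cos φ₂ sin²(Δλ/2) = 0.5879 + (0.8195)(0.4200)(0.7278) = 0.83844.
Central angle c = 2·arcsin(√a) = 2.31431 rad.
So the angular separation is 132.6°.

132.6°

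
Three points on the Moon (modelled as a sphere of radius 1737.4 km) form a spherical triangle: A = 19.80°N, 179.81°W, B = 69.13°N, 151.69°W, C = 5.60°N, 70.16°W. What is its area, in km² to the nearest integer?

Side lengths (central angles): a = 1.4269, b = 1.8565, c = 0.9120 rad; semiperimeter s = 2.0977.
By l'Huilier's theorem, tan(E/4) = √[tan(s/2) tan((s−a)/2) tan((s−b)/2) tan((s−c)/2)], giving spherical excess E = 0.8756 rad.
Area = E·R² = 0.8756 × (1737.4)² ≈ 2642909 km².

2642909 km²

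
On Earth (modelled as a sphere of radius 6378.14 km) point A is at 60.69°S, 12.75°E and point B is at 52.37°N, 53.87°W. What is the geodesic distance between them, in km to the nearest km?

With latitudes φ₁ = -60.690°, φ₂ = 52.370° and longitude difference Δλ = -66.620°:
cos c = sin φ₁ sin φ₂ + cos φ₁ cos φ₂ cos Δλ = (-0.8720)(0.7920) + (0.4895)(0.6106)(0.3968) = -0.57198,
so c = arccos(-0.57198) = 2.17971 rad.
Distance = R·c = 6378.14 × 2.1797 ≈ 13902 km.

13902 km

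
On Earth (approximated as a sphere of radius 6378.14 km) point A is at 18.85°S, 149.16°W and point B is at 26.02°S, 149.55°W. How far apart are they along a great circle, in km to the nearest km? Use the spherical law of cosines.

With latitudes φ₁ = -18.850°, φ₂ = -26.020° and longitude difference Δλ = -0.390°:
cos c = sin φ₁ sin φ₂ + cos φ₁ cos φ₂ cos Δλ = (-0.3231)(-0.4387) + (0.9464)(0.8986)(1.0000) = 0.99216,
so c = arccos(0.99216) = 0.12530 rad.
Distance = R·c = 6378.14 × 0.1253 ≈ 799 km.

799 km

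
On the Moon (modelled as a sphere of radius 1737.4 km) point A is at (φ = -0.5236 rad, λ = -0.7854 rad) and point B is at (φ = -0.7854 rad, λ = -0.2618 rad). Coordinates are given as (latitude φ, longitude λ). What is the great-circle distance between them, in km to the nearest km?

In radians: φ₁ = -0.5236, φ₂ = -0.7854, Δλ = 30.000° = 0.5236 rad.
Haversine: a = sin²(Δφ/2) + cos φ₁ cos φ₂ sin²(Δλ/2) = 0.0170 + (0.8660)(0.7071)(0.0670) = 0.05806.
Central angle c = 2·arcsin(√a) = 0.48670 rad.
Distance = R·c = 1737.4 × 0.4867 ≈ 846 km.

846 km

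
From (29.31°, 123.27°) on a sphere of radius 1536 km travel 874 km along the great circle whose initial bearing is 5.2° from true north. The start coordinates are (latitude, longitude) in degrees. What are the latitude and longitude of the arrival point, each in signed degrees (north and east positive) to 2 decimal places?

Angular distance δ = d/R = 874/1536 = 0.56901 rad; initial bearing θ = 0.0908 rad.
sin φ₂ = sin φ₁ cos δ + cos φ₁ sin δ cos θ = (0.4895)(0.8424) + (0.8720)(0.5388)(0.9959) = 0.8803, so φ₂ = 61.68°.
Δλ = atan2(sin θ sin δ cos φ₁, cos δ − sin φ₁ sin φ₂) = atan2(0.0426, 0.4115) = 5.908°.
λ₂ = 123.270° + 5.908° = 129.18°.

61.68°, 129.18°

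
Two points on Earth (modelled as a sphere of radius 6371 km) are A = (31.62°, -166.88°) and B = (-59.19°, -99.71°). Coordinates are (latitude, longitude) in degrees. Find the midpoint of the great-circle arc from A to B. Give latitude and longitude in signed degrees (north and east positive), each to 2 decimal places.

-16.20°, -142.68°

The central angle between A and B is δ = 1.8557 rad.
With f = 0.5, the slerp weights are sin((1−f)δ)/sin δ = 0.8339 and sin(fδ)/sin δ = 0.8339.
Weighted sum of the unit vectors: (0.8339)·(-0.8293,-0.1933,0.5243) + (0.8339)·(-0.0864,-0.5049,-0.8589) = (-0.7637, -0.5822, -0.2790).
Converting back: φ = atan2(z, √(x²+y²)) = -16.20°, λ = atan2(y, x) = -142.68°.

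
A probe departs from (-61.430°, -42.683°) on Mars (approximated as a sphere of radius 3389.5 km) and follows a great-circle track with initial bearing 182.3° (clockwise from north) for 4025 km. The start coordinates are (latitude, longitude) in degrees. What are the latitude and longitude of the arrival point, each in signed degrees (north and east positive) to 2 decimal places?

-50.50°, 140.67°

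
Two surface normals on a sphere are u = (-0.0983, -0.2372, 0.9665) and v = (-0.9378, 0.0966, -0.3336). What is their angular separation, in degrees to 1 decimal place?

104.7°

u·v = -0.2532; |u| = 1.0000, |v| = 1.0000.
cos θ = (u·v)/(|u||v|) = -0.2531, so θ = 104.7°.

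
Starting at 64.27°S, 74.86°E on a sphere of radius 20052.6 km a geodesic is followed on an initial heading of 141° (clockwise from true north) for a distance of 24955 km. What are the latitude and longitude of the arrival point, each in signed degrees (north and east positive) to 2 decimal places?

-37.47°, -153.82°

Angular distance δ = d/R = 24955/20052.6 = 1.24448 rad; initial bearing θ = 2.4609 rad.
sin φ₂ = sin φ₁ cos δ + cos φ₁ sin δ cos θ = (-0.9008)(0.3206) + (0.4341)(0.9472)(-0.7771) = -0.6084, so φ₂ = -37.47°.
Δλ = atan2(sin θ sin δ cos φ₁, cos δ − sin φ₁ sin φ₂) = atan2(0.2588, -0.2275) = 131.316°.
λ₂ = 74.860° + 131.316° = 206.18° → -153.82° after wrapping to (−180°, 180°].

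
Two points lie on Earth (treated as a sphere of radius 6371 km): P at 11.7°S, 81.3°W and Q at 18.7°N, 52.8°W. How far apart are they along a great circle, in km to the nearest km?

4603 km

With latitudes φ₁ = -11.700°, φ₂ = 18.700° and longitude difference Δλ = 28.500°:
cos c = sin φ₁ sin φ₂ + cos φ₁ cos φ₂ cos Δλ = (-0.2028)(0.3206) + (0.9792)(0.9472)(0.8788) = 0.75011,
so c = arccos(0.75011) = 0.72256 rad.
Distance = R·c = 6371 × 0.7226 ≈ 4603 km.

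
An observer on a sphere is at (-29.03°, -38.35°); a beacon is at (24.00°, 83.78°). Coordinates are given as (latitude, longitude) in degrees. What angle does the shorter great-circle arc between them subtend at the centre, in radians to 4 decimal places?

In radians: φ₁ = -0.5067, φ₂ = 0.4189, Δλ = 122.130° = 2.1316 rad.
cos c = sin φ₁ sin φ₂ + cos φ₁ cos φ₂ cos Δλ = (-0.4853)(0.4067) + (0.8744)(0.9135)(-0.5318) = -0.62220,
so c = arccos(-0.62220) = 2.24234 rad.
So the angular separation is 2.2423 rad.

2.2423 rad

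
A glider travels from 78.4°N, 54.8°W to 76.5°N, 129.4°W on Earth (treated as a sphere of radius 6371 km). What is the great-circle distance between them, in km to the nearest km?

1691 km

Let φ₁ = 1.3683 rad, φ₂ = 1.3352 rad, and Δλ = -1.3020 rad.
cos c = sin φ₁ sin φ₂ + cos φ₁ cos φ₂ cos Δλ = (0.9796)(0.9724) + (0.2011)(0.2334)(0.2656) = 0.96497,
so c = arccos(0.96497) = 0.26545 rad.
Distance = R·c = 6371 × 0.2654 ≈ 1691 km.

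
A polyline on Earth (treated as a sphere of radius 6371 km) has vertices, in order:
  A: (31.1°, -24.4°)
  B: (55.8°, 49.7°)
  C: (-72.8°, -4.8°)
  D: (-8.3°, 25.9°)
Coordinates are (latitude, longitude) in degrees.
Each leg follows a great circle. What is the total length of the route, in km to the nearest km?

28577 km

Leg A→B: central angle 0.9775 rad, distance 6227.9 km.
Leg B→C: central angle 2.3372 rad, distance 14890.5 km.
Leg C→D: central angle 1.1707 rad, distance 7458.6 km.
Total: 6227.9 + 14890.5 + 7458.6 ≈ 28577 km.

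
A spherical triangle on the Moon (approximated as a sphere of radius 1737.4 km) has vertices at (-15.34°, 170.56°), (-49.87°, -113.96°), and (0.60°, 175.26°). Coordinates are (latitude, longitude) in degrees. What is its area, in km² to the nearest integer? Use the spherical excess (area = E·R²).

543917 km²

Side lengths (central angles): a = 1.3652, b = 0.2898, c = 1.2046 rad; semiperimeter s = 1.4298.
By l'Huilier's theorem, tan(E/4) = √[tan(s/2) tan((s−a)/2) tan((s−b)/2) tan((s−c)/2)], giving spherical excess E = 0.1802 rad.
Area = E·R² = 0.1802 × (1737.4)² ≈ 543917 km².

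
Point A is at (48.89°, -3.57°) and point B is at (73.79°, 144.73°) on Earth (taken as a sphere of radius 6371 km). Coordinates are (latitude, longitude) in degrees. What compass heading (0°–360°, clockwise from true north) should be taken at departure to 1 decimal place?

Δλ = 148.300° = 2.5883 rad.
y = sin Δλ · cos φ₂ = (0.5255)(0.2792) = 0.1467
x = cos φ₁ sin φ₂ − sin φ₁ cos φ₂ cos Δλ = (0.6575)(0.9602) − (0.7534)(0.2792)(-0.8508) = 0.8103
θ = atan2(y, x) = 10.26°, so the bearing is 10.3°.

10.3°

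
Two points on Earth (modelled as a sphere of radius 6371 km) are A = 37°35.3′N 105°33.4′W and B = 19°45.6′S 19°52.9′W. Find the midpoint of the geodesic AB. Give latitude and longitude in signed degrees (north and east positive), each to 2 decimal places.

12.04°, -58.17°

The central angle between A and B is δ = 1.7213 rad.
With f = 0.5, the slerp weights are sin((1−f)δ)/sin δ = 0.7670 and sin(fδ)/sin δ = 0.7670.
Weighted sum of the unit vectors: (0.7670)·(-0.2125,-0.7634,0.6100) + (0.7670)·(0.8850,-0.3201,-0.3381) = (0.5158, -0.8310, 0.2085).
Converting back: φ = atan2(z, √(x²+y²)) = 12.04°, λ = atan2(y, x) = -58.17°.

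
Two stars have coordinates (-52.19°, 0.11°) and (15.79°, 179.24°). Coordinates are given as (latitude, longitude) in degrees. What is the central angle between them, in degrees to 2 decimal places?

143.59°

With latitudes φ₁ = -52.190°, φ₂ = 15.790° and longitude difference Δλ = 179.130°:
Haversine: a = sin²(Δφ/2) + cos φ₁ cos φ₂ sin²(Δλ/2) = 0.3125 + (0.6130)(0.9623)(0.9999) = 0.90241.
Central angle c = 2·arcsin(√a) = 2.50618 rad.
So the angular separation is 143.59°.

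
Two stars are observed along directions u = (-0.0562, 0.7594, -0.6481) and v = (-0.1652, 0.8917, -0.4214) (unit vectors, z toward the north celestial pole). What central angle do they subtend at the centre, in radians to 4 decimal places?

u·v = 0.9596; |u| = 0.9999, |v| = 1.0000.
cos θ = (u·v)/(|u||v|) = 0.9596, so θ = 0.2852 rad.

0.2852 rad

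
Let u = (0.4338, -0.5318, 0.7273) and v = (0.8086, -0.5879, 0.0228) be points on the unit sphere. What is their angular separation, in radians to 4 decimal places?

u·v = 0.6800; |u| = 1.0000, |v| = 1.0000.
cos θ = (u·v)/(|u||v|) = 0.6800, so θ = 0.8230 rad.

0.8230 rad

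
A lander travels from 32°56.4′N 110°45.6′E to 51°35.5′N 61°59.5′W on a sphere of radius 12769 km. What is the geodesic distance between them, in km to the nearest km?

With latitudes φ₁ = 32.940°, φ₂ = 51.592° and longitude difference Δλ = -172.752°:
cos c = sin φ₁ sin φ₂ + cos φ₁ cos φ₂ cos Δλ = (0.5438)(0.7836) + (0.8392)(0.6213)(-0.9920) = -0.09113,
so c = arccos(-0.09113) = 1.66205 rad.
Distance = R·c = 12769 × 1.6621 ≈ 21223 km.

21223 km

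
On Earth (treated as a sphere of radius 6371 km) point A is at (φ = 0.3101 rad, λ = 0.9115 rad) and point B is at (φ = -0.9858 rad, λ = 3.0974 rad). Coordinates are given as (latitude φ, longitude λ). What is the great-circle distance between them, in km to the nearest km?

Let φ₁ = 0.3101 rad, φ₂ = -0.9858 rad, and Δλ = 2.1859 rad.
cos c = sin φ₁ sin φ₂ + cos φ₁ cos φ₂ cos Δλ = (0.3052)(-0.8337) + (0.9523)(0.5522)(-0.5770) = -0.55785,
so c = arccos(-0.55785) = 2.16259 rad.
Distance = R·c = 6371 × 2.1626 ≈ 13778 km.

13778 km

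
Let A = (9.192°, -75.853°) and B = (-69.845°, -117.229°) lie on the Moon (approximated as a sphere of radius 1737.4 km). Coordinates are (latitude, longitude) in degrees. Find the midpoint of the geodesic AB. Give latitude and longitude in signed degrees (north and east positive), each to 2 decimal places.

The central angle between A and B is δ = 1.4653 rad.
With f = 0.5, the slerp weights are sin((1−f)δ)/sin δ = 0.6726 and sin(fδ)/sin δ = 0.6726.
Weighted sum of the unit vectors: (0.6726)·(0.2413,-0.9572,0.1597) + (0.6726)·(-0.1577,-0.3064,-0.9388) = (0.0562, -0.8499, -0.5240).
Converting back: φ = atan2(z, √(x²+y²)) = -31.60°, λ = atan2(y, x) = -86.21°.

-31.60°, -86.21°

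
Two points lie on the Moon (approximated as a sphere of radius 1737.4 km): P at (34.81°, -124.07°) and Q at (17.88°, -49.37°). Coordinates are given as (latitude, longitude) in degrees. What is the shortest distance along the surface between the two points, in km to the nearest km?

In radians: φ₁ = 0.6075, φ₂ = 0.3121, Δλ = 74.700° = 1.3038 rad.
Haversine: a = sin²(Δφ/2) + cos φ₁ cos φ₂ sin²(Δλ/2) = 0.0217 + (0.8210)(0.9517)(0.3681) = 0.30927.
Central angle c = 2·arcsin(√a) = 1.17943 rad.
Distance = R·c = 1737.4 × 1.1794 ≈ 2049 km.

2049 km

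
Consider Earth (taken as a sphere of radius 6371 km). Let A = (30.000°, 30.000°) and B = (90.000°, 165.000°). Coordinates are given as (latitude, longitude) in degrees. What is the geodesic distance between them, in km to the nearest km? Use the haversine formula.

In radians: φ₁ = 0.5236, φ₂ = 1.5708, Δλ = 135.000° = 2.3562 rad.
Haversine: a = sin²(Δφ/2) + cos φ₁ cos φ₂ sin²(Δλ/2) = 0.2500 + (0.8660)(0.0000)(0.8536) = 0.25000.
Central angle c = 2·arcsin(√a) = 1.04720 rad.
Distance = R·c = 6371 × 1.0472 ≈ 6672 km.

6672 km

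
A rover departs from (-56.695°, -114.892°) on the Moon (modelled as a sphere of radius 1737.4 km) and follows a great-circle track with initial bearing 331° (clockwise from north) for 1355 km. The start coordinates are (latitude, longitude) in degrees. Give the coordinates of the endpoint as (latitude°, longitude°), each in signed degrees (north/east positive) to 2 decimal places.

-14.86°, -135.55°

Angular distance δ = d/R = 1355/1737.4 = 0.77990 rad; initial bearing θ = 5.7770 rad.
sin φ₂ = sin φ₁ cos δ + cos φ₁ sin δ cos θ = (-0.8358)(0.7110) + (0.5491)(0.7032)(0.8746) = -0.2565, so φ₂ = -14.86°.
Δλ = atan2(sin θ sin δ cos φ₁, cos δ − sin φ₁ sin φ₂) = atan2(-0.1872, 0.4966) = -20.654°.
λ₂ = -114.892° − 20.654° = -135.55°.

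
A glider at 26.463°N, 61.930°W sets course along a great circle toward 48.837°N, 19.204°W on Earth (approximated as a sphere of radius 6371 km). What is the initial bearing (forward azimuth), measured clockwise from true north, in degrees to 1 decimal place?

44.2°

Δλ = 42.726° = 0.7457 rad.
y = sin Δλ · cos φ₂ = (0.6785)(0.6582) = 0.4466
x = cos φ₁ sin φ₂ − sin φ₁ cos φ₂ cos Δλ = (0.8952)(0.7528) − (0.4456)(0.6582)(0.7346) = 0.4585
θ = atan2(y, x) = 44.25°, so the bearing is 44.2°.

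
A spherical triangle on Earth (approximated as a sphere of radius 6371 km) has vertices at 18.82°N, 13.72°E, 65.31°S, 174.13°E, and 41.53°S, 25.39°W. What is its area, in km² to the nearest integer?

Side lengths (central angles): a = 1.2581, b = 1.2282, c = 2.2991 rad; semiperimeter s = 2.3927.
By l'Huilier's theorem, tan(E/4) = √[tan(s/2) tan((s−a)/2) tan((s−b)/2) tan((s−c)/2)], giving spherical excess E = 0.8798 rad.
Area = E·R² = 0.8798 × (6371)² ≈ 35710653 km².

35710653 km²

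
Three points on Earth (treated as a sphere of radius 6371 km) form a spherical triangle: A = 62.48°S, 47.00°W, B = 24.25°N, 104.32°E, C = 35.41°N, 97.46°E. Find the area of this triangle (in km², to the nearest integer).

Side lengths (central angles): a = 0.2206, b = 2.5327, c = 2.3948 rad; semiperimeter s = 2.5740.
By l'Huilier's theorem, tan(E/4) = √[tan(s/2) tan((s−a)/2) tan((s−b)/2) tan((s−c)/2)], giving spherical excess E = 0.4924 rad.
Area = E·R² = 0.4924 × (6371)² ≈ 19987313 km².

19987313 km²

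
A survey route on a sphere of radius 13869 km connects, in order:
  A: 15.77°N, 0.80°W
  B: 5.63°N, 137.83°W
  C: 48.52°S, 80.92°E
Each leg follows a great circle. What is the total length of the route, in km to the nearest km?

Leg A→B: central angle 2.3106 rad, distance 32045.1 km.
Leg B→C: central angle 2.1988 rad, distance 30495.8 km.
Total: 32045.1 + 30495.8 ≈ 62541 km.

62541 km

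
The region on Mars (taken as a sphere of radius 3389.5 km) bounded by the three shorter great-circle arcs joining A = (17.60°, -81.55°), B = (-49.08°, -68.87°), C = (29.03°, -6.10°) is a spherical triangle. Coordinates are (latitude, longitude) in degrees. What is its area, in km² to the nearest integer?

10810471 km²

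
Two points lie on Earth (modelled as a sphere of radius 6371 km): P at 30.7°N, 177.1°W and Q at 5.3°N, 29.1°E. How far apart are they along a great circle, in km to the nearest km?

15138 km

Let φ₁ = 0.5358 rad, φ₂ = 0.0925 rad, and Δλ = -2.6843 rad.
cos c = sin φ₁ sin φ₂ + cos φ₁ cos φ₂ cos Δλ = (0.5105)(0.0924) + (0.8599)(0.9957)(-0.8973) = -0.72105,
so c = arccos(-0.72105) = 2.37612 rad.
Distance = R·c = 6371 × 2.3761 ≈ 15138 km.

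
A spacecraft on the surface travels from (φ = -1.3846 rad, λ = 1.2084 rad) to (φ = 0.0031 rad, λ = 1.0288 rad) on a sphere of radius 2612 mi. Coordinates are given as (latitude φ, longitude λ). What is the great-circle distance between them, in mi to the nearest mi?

Let φ₁ = -1.3846 rad, φ₂ = 0.0031 rad, and Δλ = -0.1796 rad.
Haversine: a = sin²(Δφ/2) + cos φ₁ cos φ₂ sin²(Δλ/2) = 0.4090 + (0.1851)(1.0000)(0.0080) = 0.41045.
Central angle c = 2·arcsin(√a) = 1.39073 rad.
Distance = R·c = 2612 × 1.3907 ≈ 3633 mi.

3633 mi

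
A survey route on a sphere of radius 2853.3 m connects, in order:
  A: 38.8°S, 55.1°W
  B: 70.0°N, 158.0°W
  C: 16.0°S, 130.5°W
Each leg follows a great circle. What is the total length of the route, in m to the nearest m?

Leg A→B: central angle 2.2762 rad, distance 6494.6 m.
Leg B→C: central angle 1.5382 rad, distance 4388.9 m.
Total: 6494.6 + 4388.9 ≈ 10884 m.

10884 m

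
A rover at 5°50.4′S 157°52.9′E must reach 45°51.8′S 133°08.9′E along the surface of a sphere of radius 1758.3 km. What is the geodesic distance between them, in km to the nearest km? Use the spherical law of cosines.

1393 km

With latitudes φ₁ = -5.840°, φ₂ = -45.863° and longitude difference Δλ = -24.733°:
cos c = sin φ₁ sin φ₂ + cos φ₁ cos φ₂ cos Δλ = (-0.1018)(-0.7177) + (0.9948)(0.6964)(0.9083) = 0.70223,
so c = arccos(0.70223) = 0.79227 rad.
Distance = R·c = 1758.3 × 0.7923 ≈ 1393 km.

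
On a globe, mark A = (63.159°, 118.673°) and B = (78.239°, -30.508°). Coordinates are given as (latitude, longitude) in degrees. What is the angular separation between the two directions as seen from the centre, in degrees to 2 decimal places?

37.39°

Let φ₁ = 1.1023 rad, φ₂ = 1.3655 rad, and Δλ = -2.6037 rad.
Haversine: a = sin²(Δφ/2) + cos φ₁ cos φ₂ sin²(Δλ/2) = 0.0172 + (0.4515)(0.2038)(0.9294) = 0.10275.
Central angle c = 2·arcsin(√a) = 0.65262 rad.
So the angular separation is 37.39°.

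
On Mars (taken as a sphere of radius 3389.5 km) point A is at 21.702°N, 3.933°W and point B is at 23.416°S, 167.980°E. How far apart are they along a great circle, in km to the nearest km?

10195 km

With latitudes φ₁ = 21.702°, φ₂ = -23.416° and longitude difference Δλ = 171.913°:
cos c = sin φ₁ sin φ₂ + cos φ₁ cos φ₂ cos Δλ = (0.3698)(-0.3974) + (0.9291)(0.9176)(-0.9901) = -0.99107,
so c = arccos(-0.99107) = 3.00788 rad.
Distance = R·c = 3389.5 × 3.0079 ≈ 10195 km.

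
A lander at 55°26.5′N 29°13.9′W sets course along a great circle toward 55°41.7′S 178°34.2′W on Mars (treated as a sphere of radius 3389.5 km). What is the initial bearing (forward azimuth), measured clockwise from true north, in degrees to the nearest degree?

256°

Δλ = -149.338° = -2.6064 rad.
y = sin Δλ · cos φ₂ = (-0.5100)(0.5636) = -0.2874
x = cos φ₁ sin φ₂ − sin φ₁ cos φ₂ cos Δλ = (0.5672)(-0.8260) − (0.8235)(0.5636)(-0.8602) = -0.0693
θ = atan2(y, x) = -103.56°; adding 360° gives 256°.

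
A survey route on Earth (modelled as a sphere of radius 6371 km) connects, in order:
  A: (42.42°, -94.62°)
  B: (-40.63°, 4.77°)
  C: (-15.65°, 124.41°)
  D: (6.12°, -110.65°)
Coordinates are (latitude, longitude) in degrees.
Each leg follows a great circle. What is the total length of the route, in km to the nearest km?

Leg A→B: central angle 2.1302 rad, distance 13571.4 km.
Leg B→C: central angle 1.7576 rad, distance 11197.9 km.
Leg C→D: central angle 2.1860 rad, distance 13926.8 km.
Total: 13571.4 + 11197.9 + 13926.8 ≈ 38696 km.

38696 km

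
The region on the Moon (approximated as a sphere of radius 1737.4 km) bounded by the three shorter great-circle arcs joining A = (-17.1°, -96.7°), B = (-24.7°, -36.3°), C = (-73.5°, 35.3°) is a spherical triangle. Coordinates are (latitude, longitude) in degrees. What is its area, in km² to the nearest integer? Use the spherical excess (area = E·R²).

1943037 km²

Side lengths (central angles): a = 1.0677, b = 1.4703, c = 0.9863 rad; semiperimeter s = 1.7622.
By l'Huilier's theorem, tan(E/4) = √[tan(s/2) tan((s−a)/2) tan((s−b)/2) tan((s−c)/2)], giving spherical excess E = 0.6437 rad.
Area = E·R² = 0.6437 × (1737.4)² ≈ 1943037 km².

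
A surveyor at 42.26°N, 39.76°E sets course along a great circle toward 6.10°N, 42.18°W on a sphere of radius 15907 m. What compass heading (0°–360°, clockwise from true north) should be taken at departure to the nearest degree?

269°

Δλ = -81.940° = -1.4301 rad.
y = sin Δλ · cos φ₂ = (-0.9901)(0.9943) = -0.9845
x = cos φ₁ sin φ₂ − sin φ₁ cos φ₂ cos Δλ = (0.7401)(0.1063) − (0.6725)(0.9943)(0.1402) = -0.0151
θ = atan2(y, x) = -90.88°; adding 360° gives 269°.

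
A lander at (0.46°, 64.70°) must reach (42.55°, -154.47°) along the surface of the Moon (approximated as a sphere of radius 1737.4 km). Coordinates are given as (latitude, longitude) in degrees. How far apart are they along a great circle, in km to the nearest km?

3774 km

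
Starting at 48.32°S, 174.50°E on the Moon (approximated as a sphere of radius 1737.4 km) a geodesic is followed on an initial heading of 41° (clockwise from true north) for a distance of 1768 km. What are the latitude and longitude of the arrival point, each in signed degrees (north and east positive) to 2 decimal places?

1.98°, -151.54°

Angular distance δ = d/R = 1768/1737.4 = 1.01761 rad; initial bearing θ = 0.7156 rad.
sin φ₂ = sin φ₁ cos δ + cos φ₁ sin δ cos θ = (-0.7469)(0.5254) + (0.6650)(0.8509)(0.7547) = 0.0346, so φ₂ = 1.98°.
Δλ = atan2(sin θ sin δ cos φ₁, cos δ − sin φ₁ sin φ₂) = atan2(0.3712, 0.5512) = 33.955°.
λ₂ = 174.500° + 33.955° = 208.46° → -151.54° after wrapping to (−180°, 180°].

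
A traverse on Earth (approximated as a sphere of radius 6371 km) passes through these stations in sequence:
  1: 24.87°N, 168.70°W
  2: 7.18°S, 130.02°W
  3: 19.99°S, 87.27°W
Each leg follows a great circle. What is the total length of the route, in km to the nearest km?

Leg 1→2: central angle 0.8630 rad, distance 5498.4 km.
Leg 2→3: central angle 0.7563 rad, distance 4818.2 km.
Total: 5498.4 + 4818.2 ≈ 10317 km.

10317 km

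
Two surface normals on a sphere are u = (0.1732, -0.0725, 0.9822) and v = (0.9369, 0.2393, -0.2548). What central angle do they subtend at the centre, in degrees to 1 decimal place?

96.0°

u·v = -0.1053; |u| = 1.0000, |v| = 1.0000.
cos θ = (u·v)/(|u||v|) = -0.1053, so θ = 96.0°.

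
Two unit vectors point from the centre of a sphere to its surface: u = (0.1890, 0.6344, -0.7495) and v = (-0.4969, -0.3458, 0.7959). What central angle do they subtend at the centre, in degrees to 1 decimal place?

155.5°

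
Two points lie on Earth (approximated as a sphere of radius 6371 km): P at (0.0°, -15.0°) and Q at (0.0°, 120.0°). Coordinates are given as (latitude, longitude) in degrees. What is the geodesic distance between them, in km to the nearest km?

15011 km

With latitudes φ₁ = 0.000°, φ₂ = 0.000° and longitude difference Δλ = 135.000°:
Haversine: a = sin²(Δφ/2) + cos φ₁ cos φ₂ sin²(Δλ/2) = 0.0000 + (1.0000)(1.0000)(0.8536) = 0.85355.
Central angle c = 2·arcsin(√a) = 2.35619 rad.
Distance = R·c = 6371 × 2.3562 ≈ 15011 km.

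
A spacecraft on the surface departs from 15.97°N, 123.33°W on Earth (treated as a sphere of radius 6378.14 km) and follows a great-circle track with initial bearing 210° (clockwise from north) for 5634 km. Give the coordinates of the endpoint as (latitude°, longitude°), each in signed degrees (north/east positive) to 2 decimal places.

Angular distance δ = d/R = 5634/6378.14 = 0.88333 rad; initial bearing θ = 3.6652 rad.
sin φ₂ = sin φ₁ cos δ + cos φ₁ sin δ cos θ = (0.2751)(0.6346) + (0.9614)(0.7729)(-0.8660) = -0.4689, so φ₂ = -27.96°.
Δλ = atan2(sin θ sin δ cos φ₁, cos δ − sin φ₁ sin φ₂) = atan2(-0.3715, 0.7636) = -25.945°.
λ₂ = -123.330° − 25.945° = -149.27°.

-27.96°, -149.27°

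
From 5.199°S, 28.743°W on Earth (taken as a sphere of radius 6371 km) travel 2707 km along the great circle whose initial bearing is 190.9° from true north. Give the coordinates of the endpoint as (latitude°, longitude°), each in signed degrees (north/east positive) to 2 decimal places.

Angular distance δ = d/R = 2707/6371 = 0.42489 rad; initial bearing θ = 3.3318 rad.
sin φ₂ = sin φ₁ cos δ + cos φ₁ sin δ cos θ = (-0.0906)(0.9111) + (0.9959)(0.4122)(-0.9820) = -0.4857, so φ₂ = -29.06°.
Δλ = atan2(sin θ sin δ cos φ₁, cos δ − sin φ₁ sin φ₂) = atan2(-0.0776, 0.8671) = -5.116°.
λ₂ = -28.743° − 5.116° = -33.86°.

-29.06°, -33.86°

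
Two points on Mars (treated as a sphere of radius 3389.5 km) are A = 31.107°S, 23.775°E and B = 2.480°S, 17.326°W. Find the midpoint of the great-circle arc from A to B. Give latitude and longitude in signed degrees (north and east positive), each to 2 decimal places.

Central angle δ = 0.8407 rad. Interpolating on the sphere with fraction f = 0.5:
P = [sin((1−f)δ)·A + sin(fδ)·B] / sin δ = 0.5477·A + 0.5477·B in Cartesian coordinates,
giving P = (0.9515, 0.0261, -0.3066), i.e. latitude -17.86°, longitude 1.57°.

-17.86°, 1.57°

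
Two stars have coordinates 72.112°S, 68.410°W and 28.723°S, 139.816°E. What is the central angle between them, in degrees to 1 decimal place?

With latitudes φ₁ = -72.112°, φ₂ = -28.723° and longitude difference Δλ = -151.774°:
Haversine: a = sin²(Δφ/2) + cos φ₁ cos φ₂ sin²(Δλ/2) = 0.1366 + (0.3072)(0.8770)(0.9405) = 0.38999.
Central angle c = 2·arcsin(√a) = 1.34897 rad.
So the angular separation is 77.3°.

77.3°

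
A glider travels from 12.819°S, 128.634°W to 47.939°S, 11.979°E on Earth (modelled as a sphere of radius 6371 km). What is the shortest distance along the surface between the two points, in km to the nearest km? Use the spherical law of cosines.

Let φ₁ = -0.2237 rad, φ₂ = -0.8367 rad, and Δλ = 2.4542 rad.
cos c = sin φ₁ sin φ₂ + cos φ₁ cos φ₂ cos Δλ = (-0.2219)(-0.7424) + (0.9751)(0.6699)(-0.7729) = -0.34014,
so c = arccos(-0.34014) = 1.91786 rad.
Distance = R·c = 6371 × 1.9179 ≈ 12219 km.

12219 km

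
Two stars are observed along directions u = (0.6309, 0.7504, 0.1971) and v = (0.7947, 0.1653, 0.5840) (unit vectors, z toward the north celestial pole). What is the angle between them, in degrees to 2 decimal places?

42.22°

u·v = 0.7405; |u| = 1.0000, |v| = 1.0000.
cos θ = (u·v)/(|u||v|) = 0.7406, so θ = 42.22°.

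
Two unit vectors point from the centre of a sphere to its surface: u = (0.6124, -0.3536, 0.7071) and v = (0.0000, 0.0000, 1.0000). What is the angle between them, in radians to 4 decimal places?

0.7854 rad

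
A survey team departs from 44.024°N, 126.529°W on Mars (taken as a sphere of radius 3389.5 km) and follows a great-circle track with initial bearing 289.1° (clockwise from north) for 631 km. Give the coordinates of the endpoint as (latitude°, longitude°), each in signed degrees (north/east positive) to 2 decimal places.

46.59°, -141.27°

Angular distance δ = d/R = 631/3389.5 = 0.18616 rad; initial bearing θ = 5.0457 rad.
sin φ₂ = sin φ₁ cos δ + cos φ₁ sin δ cos θ = (0.6950)(0.9827) + (0.7190)(0.1851)(0.3272) = 0.7265, so φ₂ = 46.59°.
Δλ = atan2(sin θ sin δ cos φ₁, cos δ − sin φ₁ sin φ₂) = atan2(-0.1258, 0.4778) = -14.745°.
λ₂ = -126.529° − 14.745° = -141.27°.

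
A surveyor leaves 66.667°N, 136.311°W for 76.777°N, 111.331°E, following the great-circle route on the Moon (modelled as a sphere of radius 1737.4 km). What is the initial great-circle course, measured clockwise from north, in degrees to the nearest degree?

Δλ = -112.358° = -1.9610 rad.
y = sin Δλ · cos φ₂ = (-0.9248)(0.2287) = -0.2115
x = cos φ₁ sin φ₂ − sin φ₁ cos φ₂ cos Δλ = (0.3961)(0.9735) − (0.9182)(0.2287)(-0.3804) = 0.4655
θ = atan2(y, x) = -24.44°; adding 360° gives 336°.

336°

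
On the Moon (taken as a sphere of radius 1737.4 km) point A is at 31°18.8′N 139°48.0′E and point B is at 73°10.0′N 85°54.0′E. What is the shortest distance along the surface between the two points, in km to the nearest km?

With latitudes φ₁ = 31.313°, φ₂ = 73.167° and longitude difference Δλ = -53.900°:
cos c = sin φ₁ sin φ₂ + cos φ₁ cos φ₂ cos Δλ = (0.5197)(0.9572) + (0.8543)(0.2896)(0.5892) = 0.64322,
so c = arccos(0.64322) = 0.87210 rad.
Distance = R·c = 1737.4 × 0.8721 ≈ 1515 km.

1515 km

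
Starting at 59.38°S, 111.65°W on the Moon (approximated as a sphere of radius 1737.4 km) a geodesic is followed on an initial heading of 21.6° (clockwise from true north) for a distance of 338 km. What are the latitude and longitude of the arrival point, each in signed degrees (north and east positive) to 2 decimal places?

Angular distance δ = d/R = 338/1737.4 = 0.19454 rad; initial bearing θ = 0.3770 rad.
sin φ₂ = sin φ₁ cos δ + cos φ₁ sin δ cos θ = (-0.8606)(0.9811) + (0.5093)(0.1933)(0.9298) = -0.7528, so φ₂ = -48.83°.
Δλ = atan2(sin θ sin δ cos φ₁, cos δ − sin φ₁ sin φ₂) = atan2(0.0362, 0.3333) = 6.206°.
λ₂ = -111.650° + 6.206° = -105.44°.

-48.83°, -105.44°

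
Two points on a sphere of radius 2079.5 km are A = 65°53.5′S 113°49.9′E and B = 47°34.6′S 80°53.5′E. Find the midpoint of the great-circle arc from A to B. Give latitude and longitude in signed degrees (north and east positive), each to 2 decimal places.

-57.76°, 93.21°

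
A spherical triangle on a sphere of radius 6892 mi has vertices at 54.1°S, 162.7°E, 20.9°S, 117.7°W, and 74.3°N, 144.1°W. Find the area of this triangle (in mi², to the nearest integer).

Side lengths (central angles): a = 1.6881, b = 2.3251, c = 1.1725 rad; semiperimeter s = 2.5928.
By l'Huilier's theorem, tan(E/4) = √[tan(s/2) tan((s−a)/2) tan((s−b)/2) tan((s−c)/2)], giving spherical excess E = 1.6818 rad.
Area = E·R² = 1.6818 × (6892)² ≈ 79886262 mi².

79886262 mi²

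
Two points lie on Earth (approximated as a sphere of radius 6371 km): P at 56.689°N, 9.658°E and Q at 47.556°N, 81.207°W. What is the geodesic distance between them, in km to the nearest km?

5819 km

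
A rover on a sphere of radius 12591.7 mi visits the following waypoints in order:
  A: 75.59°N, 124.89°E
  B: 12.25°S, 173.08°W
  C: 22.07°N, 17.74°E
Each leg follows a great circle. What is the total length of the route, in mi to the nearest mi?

Leg A→B: central angle 1.6624 rad, distance 20932.0 mi.
Leg B→C: central angle 2.8930 rad, distance 36427.2 mi.
Total: 20932.0 + 36427.2 ≈ 57359 mi.

57359 mi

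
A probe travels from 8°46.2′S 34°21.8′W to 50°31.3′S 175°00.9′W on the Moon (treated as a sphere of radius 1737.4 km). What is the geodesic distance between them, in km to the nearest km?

3384 km

With latitudes φ₁ = -8.770°, φ₂ = -50.522° and longitude difference Δλ = -140.652°:
cos c = sin φ₁ sin φ₂ + cos φ₁ cos φ₂ cos Δλ = (-0.1525)(-0.7719) + (0.9883)(0.6358)(-0.7733) = -0.36822,
so c = arccos(-0.36822) = 1.94789 rad.
Distance = R·c = 1737.4 × 1.9479 ≈ 3384 km.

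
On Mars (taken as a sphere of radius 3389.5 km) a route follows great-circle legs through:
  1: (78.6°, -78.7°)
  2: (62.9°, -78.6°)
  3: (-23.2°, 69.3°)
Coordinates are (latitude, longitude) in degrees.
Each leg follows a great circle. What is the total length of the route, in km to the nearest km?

Leg 1→2: central angle 0.2740 rad, distance 928.8 km.
Leg 2→3: central angle 2.3538 rad, distance 7978.1 km.
Total: 928.8 + 7978.1 ≈ 8907 km.

8907 km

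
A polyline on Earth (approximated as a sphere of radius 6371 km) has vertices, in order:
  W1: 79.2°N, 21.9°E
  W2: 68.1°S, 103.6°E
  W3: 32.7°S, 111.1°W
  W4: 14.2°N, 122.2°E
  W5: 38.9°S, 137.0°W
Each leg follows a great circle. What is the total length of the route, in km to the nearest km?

Leg W1→W2: central angle 2.6936 rad, distance 17160.8 km.
Leg W2→W3: central angle 1.3251 rad, distance 8442.4 km.
Leg W3→W4: central angle 2.2396 rad, distance 14268.6 km.
Leg W4→W5: central angle 1.8707 rad, distance 11918.2 km.
Total: 17160.8 + 8442.4 + 14268.6 + 11918.2 ≈ 51790 km.

51790 km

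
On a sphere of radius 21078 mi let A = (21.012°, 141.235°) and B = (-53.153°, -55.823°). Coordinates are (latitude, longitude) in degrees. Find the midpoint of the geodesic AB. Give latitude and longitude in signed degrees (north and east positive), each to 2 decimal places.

Central angle δ = 2.5359 rad. Interpolating on the sphere with fraction f = 0.5:
P = [sin((1−f)δ)·A + sin(fδ)·B] / sin δ = 1.6765·A + 1.6765·B in Cartesian coordinates,
giving P = (-0.6555, 0.1482, -0.7405), i.e. latitude -47.77°, longitude 167.26°.

-47.77°, 167.26°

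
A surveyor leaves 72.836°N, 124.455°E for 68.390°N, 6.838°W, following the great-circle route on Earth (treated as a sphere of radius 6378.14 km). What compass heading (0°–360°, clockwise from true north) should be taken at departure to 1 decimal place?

331.4°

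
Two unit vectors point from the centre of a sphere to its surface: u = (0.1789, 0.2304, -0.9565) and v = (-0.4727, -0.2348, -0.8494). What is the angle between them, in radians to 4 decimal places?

u·v = 0.6738; |u| = 1.0000, |v| = 1.0000.
cos θ = (u·v)/(|u||v|) = 0.6738, so θ = 0.8315 rad.

0.8315 rad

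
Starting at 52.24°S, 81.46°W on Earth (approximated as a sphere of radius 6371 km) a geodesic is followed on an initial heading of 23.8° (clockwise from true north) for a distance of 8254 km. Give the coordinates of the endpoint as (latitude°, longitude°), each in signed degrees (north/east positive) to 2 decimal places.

Angular distance δ = d/R = 8254/6371 = 1.29556 rad; initial bearing θ = 0.4154 rad.
sin φ₂ = sin φ₁ cos δ + cos φ₁ sin δ cos θ = (-0.7906)(0.2718) + (0.6124)(0.9624)(0.9150) = 0.3243, so φ₂ = 18.92°.
Δλ = atan2(sin θ sin δ cos φ₁, cos δ − sin φ₁ sin φ₂) = atan2(0.2378, 0.5282) = 24.239°.
λ₂ = -81.460° + 24.239° = -57.22°.

18.92°, -57.22°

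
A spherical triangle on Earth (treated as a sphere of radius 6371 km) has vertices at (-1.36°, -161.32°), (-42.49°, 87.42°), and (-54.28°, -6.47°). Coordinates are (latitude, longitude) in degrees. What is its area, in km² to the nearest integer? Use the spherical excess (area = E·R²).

Side lengths (central angles): a = 1.0249, b = 2.1049, c = 1.8248 rad; semiperimeter s = 2.4773.
By l'Huilier's theorem, tan(E/4) = √[tan(s/2) tan((s−a)/2) tan((s−b)/2) tan((s−c)/2)], giving spherical excess E = 1.5396 rad.
Area = E·R² = 1.5396 × (6371)² ≈ 62490408 km².

62490408 km²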